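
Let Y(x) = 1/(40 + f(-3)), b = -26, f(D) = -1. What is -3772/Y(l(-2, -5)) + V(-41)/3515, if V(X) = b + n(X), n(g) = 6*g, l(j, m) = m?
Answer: -517084892/3515 ≈ -1.4711e+5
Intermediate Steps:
Y(x) = 1/39 (Y(x) = 1/(40 - 1) = 1/39)
V(X) = -26 + 6*X
-3772/Y(l(-2, -5)) + V(-41)/3515 = -3772/1/39 + (-26 + 6*(-41))/3515 = -3772*39 + (-26 - 246)*(1/3515) = -147108 - 272*1/3515 = -147108 - 272/3515 = -517084892/3515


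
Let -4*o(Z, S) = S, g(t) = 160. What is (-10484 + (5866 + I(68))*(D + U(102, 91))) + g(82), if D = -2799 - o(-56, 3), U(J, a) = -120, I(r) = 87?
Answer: -69530665/4 ≈ -1.7383e+7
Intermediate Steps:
o(Z, S) = -S/4
D = -11193/4 (D = -2799 - (-1)*3/4 = -2799 - 1*(-3/4) = -2799 + 3/4 = -11193/4 ≈ -2798.3)
(-10484 + (5866 + I(68))*(D + U(102, 91))) + g(82) = (-10484 + (5866 + 87)*(-11193/4 - 120)) + 160 = (-10484 + 5953*(-11673/4)) + 160 = (-10484 - 69489369/4) + 160 = -69531305/4 + 160 = -69530665/4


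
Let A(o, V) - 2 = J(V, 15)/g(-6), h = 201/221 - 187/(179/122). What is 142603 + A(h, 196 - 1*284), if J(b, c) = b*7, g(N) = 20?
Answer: 712871/5 ≈ 1.4257e+5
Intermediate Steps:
h = -5005915/39559 (h = 201*(1/221) - 187/(179*(1/122)) = 201/221 - 187/179/122 = 201/221 - 187*122/179 = 201/221 - 22814/179 = -5005915/39559 ≈ -126.54)
J(b, c) = 7*b
A(o, V) = 2 + 7*V/20 (A(o, V) = 2 + (7*V)/20 = 2 + (7*V)*(1/20) = 2 + 7*V/20)
142603 + A(h, 196 - 1*284) = 142603 + (2 + 7*(196 - 1*284)/20) = 142603 + (2 + 7*(196 - 284)/20) = 142603 + (2 + (7/20)*(-88)) = 142603 + (2 - 154/5) = 142603 - 144/5 = 712871/5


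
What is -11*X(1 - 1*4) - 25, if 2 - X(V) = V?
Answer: -80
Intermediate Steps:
X(V) = 2 - V
-11*X(1 - 1*4) - 25 = -11*(2 - (1 - 1*4)) - 25 = -11*(2 - (1 - 4)) - 25 = -11*(2 - 1*(-3)) - 25 = -11*(2 + 3) - 25 = -11*5 - 25 = -55 - 25 = -80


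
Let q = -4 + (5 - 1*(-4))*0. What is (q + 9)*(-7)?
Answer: -35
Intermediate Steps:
q = -4 (q = -4 + (5 + 4)*0 = -4 + 9*0 = -4 + 0 = -4)
(q + 9)*(-7) = (-4 + 9)*(-7) = 5*(-7) = -35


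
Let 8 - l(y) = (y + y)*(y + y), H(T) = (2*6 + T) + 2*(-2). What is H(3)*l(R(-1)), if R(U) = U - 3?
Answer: -616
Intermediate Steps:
R(U) = -3 + U
H(T) = 8 + T (H(T) = (12 + T) - 4 = 8 + T)
l(y) = 8 - 4*y² (l(y) = 8 - (y + y)*(y + y) = 8 - 2*y*2*y = 8 - 4*y²)
H(3)*l(R(-1)) = (8 + 3)*(8 - 4*(-3 - 1)²) = 11*(8 - 4*(-4)²) = 11*(8 - 4*16) = 11*(8 - 64) = 11*(-56) = -616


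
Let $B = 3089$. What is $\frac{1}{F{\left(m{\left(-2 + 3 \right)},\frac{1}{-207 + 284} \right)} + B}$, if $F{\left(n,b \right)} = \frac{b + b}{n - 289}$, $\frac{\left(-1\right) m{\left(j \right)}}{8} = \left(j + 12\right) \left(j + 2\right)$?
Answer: $\frac{46277}{142949651} \approx 0.00032373$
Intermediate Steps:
$m{\left(j \right)} = - 8 \left(2 + j\right) \left(12 + j\right)$ ($m{\left(j \right)} = - 8 \left(j + 12\right) \left(j + 2\right) = - 8 \left(12 + j\right) \left(2 + j\right) = - 8 \left(2 + j\right) \left(12 + j\right)$)
$F{\left(n,b \right)} = \frac{2 b}{-289 + n}$
$\frac{1}{F{\left(m{\left(-2 + 3 \right)},\frac{1}{-207 + 284} \right)} + B} = \frac{1}{\frac{2}{\left(-207 + 284\right) \left(-289 - \left(192 + 8 \left(-2 + 3\right)^{2} + 112 \left(-2 + 3\right)\right)\right)} + 3089} = \frac{1}{\frac{2}{77 \left(-289 - \left(304 + 8\right)\right)} + 3089} = \frac{1}{2 \cdot \frac{1}{77} \frac{1}{-289 - 312} + 3089} = \frac{1}{2 \cdot \frac{1}{77} \frac{1}{-601} + 3089} = \frac{1}{2 \cdot \frac{1}{77} \left(- \frac{1}{601}\right) + 3089} = \frac{1}{- \frac{2}{46277} + 3089} = \frac{1}{\frac{142949651}{46277}} = \frac{46277}{142949651}$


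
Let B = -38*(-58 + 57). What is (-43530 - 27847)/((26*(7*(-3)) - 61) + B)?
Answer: 71377/569 ≈ 125.44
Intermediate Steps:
B = 38 (B = -38*(-1) = 38)
(-43530 - 27847)/((26*(7*(-3)) - 61) + B) = (-43530 - 27847)/((26*(7*(-3)) - 61) + 38) = -71377/((26*(-21) - 61) + 38) = -71377/((-546 - 61) + 38) = -71377/(-607 + 38) = -71377/(-569) = -71377*(-1/569) = 71377/569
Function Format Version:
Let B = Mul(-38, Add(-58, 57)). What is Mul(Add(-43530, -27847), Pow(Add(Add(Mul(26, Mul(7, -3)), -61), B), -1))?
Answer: Rational(71377, 569) ≈ 125.44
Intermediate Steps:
B = 38 (B = Mul(-38, -1) = 38)
Mul(Add(-43530, -27847), Pow(Add(Add(Mul(26, Mul(7, -3)), -61), B), -1)) = Mul(Add(-43530, -27847), Pow(Add(Add(Mul(26, Mul(7, -3)), -61), 38), -1)) = Mul(-71377, Pow(Add(Add(Mul(26, -21), -61), 38), -1)) = Mul(-71377, Pow(Add(Add(-546, -61), 38), -1)) = Mul(-71377, Pow(Add(-607, 38), -1)) = Mul(-71377, Pow(-569, -1)) = Mul(-71377, Rational(-1, 569)) = Rational(71377, 569)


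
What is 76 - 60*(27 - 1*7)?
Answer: -1124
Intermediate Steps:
76 - 60*(27 - 1*7) = 76 - 60*(27 - 7) = 76 - 60*20 = 76 - 1200 = -1124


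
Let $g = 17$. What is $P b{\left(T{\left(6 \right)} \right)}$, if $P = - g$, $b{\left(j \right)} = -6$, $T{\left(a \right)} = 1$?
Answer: $102$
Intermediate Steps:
$P = -17$ ($P = \left(-1\right) 17 = -17$)
$P b{\left(T{\left(6 \right)} \right)} = \left(-17\right) \left(-6\right) = 102$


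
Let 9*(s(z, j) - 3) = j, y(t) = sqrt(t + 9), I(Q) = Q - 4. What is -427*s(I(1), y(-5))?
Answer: -12383/9 ≈ -1375.9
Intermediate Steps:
I(Q) = -4 + Q
y(t) = sqrt(9 + t)
s(z, j) = 3 + j/9
-427*s(I(1), y(-5)) = -427*(3 + sqrt(9 - 5)/9) = -427*(3 + sqrt(4)/9) = -427*(3 + (1/9)*2) = -427*(3 + 2/9) = -427*29/9 = -12383/9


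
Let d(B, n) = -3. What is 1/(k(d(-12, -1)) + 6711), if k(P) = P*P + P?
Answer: 1/6717 ≈ 0.00014888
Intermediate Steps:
k(P) = P + P**2 (k(P) = P**2 + P = P + P**2)
1/(k(d(-12, -1)) + 6711) = 1/(-3*(1 - 3) + 6711) = 1/(-3*(-2) + 6711) = 1/(6 + 6711) = 1/6717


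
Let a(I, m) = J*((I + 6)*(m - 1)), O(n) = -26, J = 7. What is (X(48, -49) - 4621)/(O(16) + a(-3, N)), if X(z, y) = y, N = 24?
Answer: -4670/457 ≈ -10.219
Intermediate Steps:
a(I, m) = 7*(-1 + m)*(6 + I) (a(I, m) = 7*((I + 6)*(m - 1)) = 7*((6 + I)*(-1 + m)) = 7*((-1 + m)*(6 + I)) = 7*(-1 + m)*(6 + I))
(X(48, -49) - 4621)/(O(16) + a(-3, N)) = (-49 - 4621)/(-26 + (-42 - 7*(-3) + 42*24 + 7*(-3)*24)) = -4670/(-26 + (-42 + 21 + 1008 - 504)) = -4670/(-26 + 483) = -4670/457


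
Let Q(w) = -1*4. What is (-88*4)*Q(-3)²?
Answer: -5632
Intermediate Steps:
Q(w) = -4
(-88*4)*Q(-3)² = -88*4*(-4)² = -352*16 = -5632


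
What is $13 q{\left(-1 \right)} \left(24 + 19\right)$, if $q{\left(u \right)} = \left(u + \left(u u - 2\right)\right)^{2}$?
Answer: $2236$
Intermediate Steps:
$q{\left(u \right)} = \left(-2 + u + u^{2}\right)^{2}$ ($q{\left(u \right)} = \left(u + \left(u^{2} - 2\right)\right)^{2} = \left(u + \left(-2 + u^{2}\right)\right)^{2} = \left(-2 + u + u^{2}\right)^{2}$)
$13 q{\left(-1 \right)} \left(24 + 19\right) = 13 \left(-2 - 1 + \left(-1\right)^{2}\right)^{2} \left(24 + 19\right) = 13 \left(-2 - 1 + 1\right)^{2} \cdot 43 = 13 \left(-2\right)^{2} \cdot 43 = 13 \cdot 4 \cdot 43 = 52 \cdot 43 = 2236$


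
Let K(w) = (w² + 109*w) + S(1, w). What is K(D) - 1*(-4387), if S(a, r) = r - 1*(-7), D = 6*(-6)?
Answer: 1730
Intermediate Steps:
D = -36
S(a, r) = 7 + r (S(a, r) = r + 7 = 7 + r)
K(w) = 7 + w² + 110*w (K(w) = (w² + 109*w) + (7 + w) = 7 + w² + 110*w)
K(D) - 1*(-4387) = (7 + (-36)² + 110*(-36)) - 1*(-4387) = (7 + 1296 - 3960) + 4387 = -2657 + 4387 = 1730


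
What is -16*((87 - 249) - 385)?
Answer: 8752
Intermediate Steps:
-16*((87 - 249) - 385) = -16*(-162 - 385) = -16*(-547) = 8752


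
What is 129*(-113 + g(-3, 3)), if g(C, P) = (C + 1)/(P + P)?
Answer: -14620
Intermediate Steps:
g(C, P) = (1 + C)/(2*P) (g(C, P) = (1 + C)/((2*P)) = (1 + C)*(1/(2*P)) = (1 + C)/(2*P))
129*(-113 + g(-3, 3)) = 129*(-113 + (1/2)*(1 - 3)/3) = 129*(-113 + (1/2)*(1/3)*(-2)) = 129*(-113 - 1/3) = 129*(-340/3) = -14620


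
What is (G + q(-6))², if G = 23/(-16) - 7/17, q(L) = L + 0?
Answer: 4558225/73984 ≈ 61.611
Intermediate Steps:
q(L) = L
G = -503/272 (G = 23*(-1/16) - 7*1/17 = -23/16 - 7/17 = -503/272 ≈ -1.8493)
(G + q(-6))² = (-503/272 - 6)² = (-2135/272)² = 4558225/73984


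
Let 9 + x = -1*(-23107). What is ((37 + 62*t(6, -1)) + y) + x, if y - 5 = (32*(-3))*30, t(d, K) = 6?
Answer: 20632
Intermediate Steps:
x = 23098 (x = -9 - 1*(-23107) = -9 + 23107 = 23098)
y = -2875 (y = 5 + (32*(-3))*30 = 5 - 96*30 = 5 - 2880 = -2875)
((37 + 62*t(6, -1)) + y) + x = ((37 + 62*6) - 2875) + 23098 = ((37 + 372) - 2875) + 23098 = (409 - 2875) + 23098 = -2466 + 23098 = 20632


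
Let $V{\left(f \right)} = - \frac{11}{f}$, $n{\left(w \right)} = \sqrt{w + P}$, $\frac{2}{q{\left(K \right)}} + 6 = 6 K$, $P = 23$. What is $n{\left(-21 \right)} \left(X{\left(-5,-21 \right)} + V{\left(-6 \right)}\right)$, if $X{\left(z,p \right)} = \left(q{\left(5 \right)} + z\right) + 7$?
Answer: $\frac{47 \sqrt{2}}{12} \approx 5.539$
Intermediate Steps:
$q{\left(K \right)} = \frac{2}{-6 + 6 K}$
$n{\left(w \right)} = \sqrt{23 + w}$ ($n{\left(w \right)} = \sqrt{w + 23} = \sqrt{23 + w}$)
$X{\left(z,p \right)} = \frac{85}{12} + z$ ($X{\left(z,p \right)} = \left(\frac{1}{3 \left(-1 + 5\right)} + z\right) + 7 = \left(\frac{1}{3 \cdot 4} + z\right) + 7 = \left(\frac{1}{3} \cdot \frac{1}{4} + z\right) + 7 = \left(\frac{1}{12} + z\right) + 7 = \frac{85}{12} + z$)
$n{\left(-21 \right)} \left(X{\left(-5,-21 \right)} + V{\left(-6 \right)}\right) = \sqrt{23 - 21} \left(\left(\frac{85}{12} - 5\right) - \frac{11}{-6}\right) = \sqrt{2} \left(\frac{25}{12} - - \frac{11}{6}\right) = \sqrt{2} \left(\frac{25}{12} + \frac{11}{6}\right) = \sqrt{2} \cdot \frac{47}{12} = \frac{47 \sqrt{2}}{12}$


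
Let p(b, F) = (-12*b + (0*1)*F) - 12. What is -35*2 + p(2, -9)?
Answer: -106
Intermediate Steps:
p(b, F) = -12 - 12*b (p(b, F) = (-12*b + 0*F) - 12 = (-12*b + 0) - 12 = -12*b - 12 = -12 - 12*b)
-35*2 + p(2, -9) = -35*2 + (-12 - 12*2) = -70 + (-12 - 24) = -70 - 36 = -106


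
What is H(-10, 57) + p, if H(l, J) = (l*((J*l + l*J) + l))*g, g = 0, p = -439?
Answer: -439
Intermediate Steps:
H(l, J) = 0 (H(l, J) = (l*((J*l + l*J) + l))*0 = (l*((J*l + J*l) + l))*0 = (l*(2*J*l + l))*0 = (l*(l + 2*J*l))*0 = 0)
H(-10, 57) + p = 0 - 439 = -439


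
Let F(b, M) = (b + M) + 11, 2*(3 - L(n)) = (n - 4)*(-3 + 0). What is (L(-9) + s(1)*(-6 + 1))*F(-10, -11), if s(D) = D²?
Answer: 215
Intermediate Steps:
L(n) = -3 + 3*n/2 (L(n) = 3 - (n - 4)*(-3 + 0)/2 = 3 - (-4 + n)*(-3)/2 = 3 - (12 - 3*n)/2 = 3 + (-6 + 3*n/2) = -3 + 3*n/2)
F(b, M) = 11 + M + b (F(b, M) = (M + b) + 11 = 11 + M + b)
(L(-9) + s(1)*(-6 + 1))*F(-10, -11) = ((-3 + (3/2)*(-9)) + 1²*(-6 + 1))*(11 - 11 - 10) = ((-3 - 27/2) + 1*(-5))*(-10) = (-33/2 - 5)*(-10) = -43/2*(-10) = 215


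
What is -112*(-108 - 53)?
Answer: 18032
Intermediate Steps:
-112*(-108 - 53) = -112*(-161) = 18032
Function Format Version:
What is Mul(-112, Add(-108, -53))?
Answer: 18032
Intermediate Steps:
Mul(-112, Add(-108, -53)) = Mul(-112, -161) = 18032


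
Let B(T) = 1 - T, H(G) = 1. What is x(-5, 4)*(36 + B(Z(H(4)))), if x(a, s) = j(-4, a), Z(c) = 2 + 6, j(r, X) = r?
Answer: -116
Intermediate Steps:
Z(c) = 8
x(a, s) = -4
x(-5, 4)*(36 + B(Z(H(4)))) = -4*(36 + (1 - 1*8)) = -4*(36 + (1 - 8)) = -4*(36 - 7) = -4*29 = -116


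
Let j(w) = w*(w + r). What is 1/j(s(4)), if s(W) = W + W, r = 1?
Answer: 1/72 ≈ 0.013889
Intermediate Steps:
s(W) = 2*W
j(w) = w*(1 + w) (j(w) = w*(w + 1) = w*(1 + w))
1/j(s(4)) = 1/((2*4)*(1 + 2*4)) = 1/(8*(1 + 8)) = 1/(8*9) = 1/72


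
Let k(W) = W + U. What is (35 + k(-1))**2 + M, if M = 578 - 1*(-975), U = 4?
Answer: 2997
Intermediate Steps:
k(W) = 4 + W (k(W) = W + 4 = 4 + W)
M = 1553 (M = 578 + 975 = 1553)
(35 + k(-1))**2 + M = (35 + (4 - 1))**2 + 1553 = (35 + 3)**2 + 1553 = 38**2 + 1553 = 1444 + 1553 = 2997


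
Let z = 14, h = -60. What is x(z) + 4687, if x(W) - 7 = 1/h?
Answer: 281639/60 ≈ 4694.0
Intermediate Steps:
x(W) = 419/60 (x(W) = 7 + 1/(-60) = 7 - 1/60 = 419/60)
x(z) + 4687 = 419/60 + 4687 = 281639/60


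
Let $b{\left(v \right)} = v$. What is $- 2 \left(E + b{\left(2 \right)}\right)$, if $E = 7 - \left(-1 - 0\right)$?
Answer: $-20$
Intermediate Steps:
$E = 8$ ($E = 7 - \left(-1 + 0\right) = 7 - -1 = 7 + 1 = 8$)
$- 2 \left(E + b{\left(2 \right)}\right) = - 2 \left(8 + 2\right) = \left(-2\right) 10 = -20$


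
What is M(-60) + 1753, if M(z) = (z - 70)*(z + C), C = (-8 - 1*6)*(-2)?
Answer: 5913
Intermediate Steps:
C = 28 (C = (-8 - 6)*(-2) = -14*(-2) = 28)
M(z) = (-70 + z)*(28 + z) (M(z) = (z - 70)*(z + 28) = (-70 + z)*(28 + z))
M(-60) + 1753 = (-1960 + (-60)² - 42*(-60)) + 1753 = (-1960 + 3600 + 2520) + 1753 = 4160 + 1753 = 5913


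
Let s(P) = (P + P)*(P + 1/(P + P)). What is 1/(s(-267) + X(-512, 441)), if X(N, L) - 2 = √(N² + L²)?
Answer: 142581/20328884936 - 5*√18265/20328884936 ≈ 6.9805e-6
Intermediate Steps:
X(N, L) = 2 + √(L² + N²) (X(N, L) = 2 + √(N² + L²) = 2 + √(L² + N²))
s(P) = 2*P*(P + 1/(2*P)) (s(P) = (2*P)*(P + 1/(2*P)) = 2*P*(P + 1/(2*P)))
1/(s(-267) + X(-512, 441)) = 1/((1 + 2*(-267)²) + (2 + √(441² + (-512)²))) = 1/((1 + 2*71289) + (2 + √(194481 + 262144))) = 1/((1 + 142578) + (2 + √456625)) = 1/(142579 + (2 + 5*√18265)) = 1/(142581 + 5*√18265)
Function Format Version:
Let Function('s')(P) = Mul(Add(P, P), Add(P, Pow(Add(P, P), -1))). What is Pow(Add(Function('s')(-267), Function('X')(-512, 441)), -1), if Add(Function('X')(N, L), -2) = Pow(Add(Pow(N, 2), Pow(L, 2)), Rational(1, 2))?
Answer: Add(Rational(142581, 20328884936), Mul(Rational(-5, 20328884936), Pow(18265, Rational(1, 2)))) ≈ 6.9805e-6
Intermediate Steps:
Function('X')(N, L) = Add(2, Pow(Add(Pow(L, 2), Pow(N, 2)), Rational(1, 2))) (Function('X')(N, L) = Add(2, Pow(Add(Pow(N, 2), Pow(L, 2)), Rational(1, 2))) = Add(2, Pow(Add(Pow(L, 2), Pow(N, 2)), Rational(1, 2))))
Function('s')(P) = Mul(2, P, Add(P, Mul(Rational(1, 2), Pow(P, -1)))) (Function('s')(P) = Mul(Mul(2, P), Add(P, Pow(Mul(2, P), -1))) = Mul(Mul(2, P), Add(P, Mul(Rational(1, 2), Pow(P, -1)))) = Mul(2, P, Add(P, Mul(Rational(1, 2), Pow(P, -1)))))
Pow(Add(Function('s')(-267), Function('X')(-512, 441)), -1) = Pow(Add(Add(1, Mul(2, Pow(-267, 2))), Add(2, Pow(Add(Pow(441, 2), Pow(-512, 2)), Rational(1, 2)))), -1) = Pow(Add(Add(1, Mul(2, 71289)), Add(2, Pow(Add(194481, 262144), Rational(1, 2)))), -1) = Pow(Add(Add(1, 142578), Add(2, Pow(456625, Rational(1, 2)))), -1) = Pow(Add(142579, Add(2, Mul(5, Pow(18265, Rational(1, 2))))), -1) = Pow(Add(142581, Mul(5, Pow(18265, Rational(1, 2)))), -1)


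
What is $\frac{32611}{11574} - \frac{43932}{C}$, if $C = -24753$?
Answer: $\frac{438563017}{95497074} \approx 4.5924$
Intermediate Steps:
$\frac{32611}{11574} - \frac{43932}{C} = \frac{32611}{11574} - \frac{43932}{-24753} = 32611 \cdot \frac{1}{11574} - - \frac{14644}{8251} = \frac{32611}{11574} + \frac{14644}{8251} = \frac{438563017}{95497074}$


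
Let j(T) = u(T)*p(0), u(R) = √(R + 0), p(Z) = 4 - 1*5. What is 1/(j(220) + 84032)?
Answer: 21008/1765344201 + √55/3530688402 ≈ 1.1902e-5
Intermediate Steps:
p(Z) = -1 (p(Z) = 4 - 5 = -1)
u(R) = √R
j(T) = -√T (j(T) = √T*(-1) = -√T)
1/(j(220) + 84032) = 1/(-√220 + 84032) = 1/(-2*√55 + 84032) = 1/(84032 - 2*√55)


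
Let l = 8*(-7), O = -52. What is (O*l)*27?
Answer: 78624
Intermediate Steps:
l = -56
(O*l)*27 = -52*(-56)*27 = 2912*27 = 78624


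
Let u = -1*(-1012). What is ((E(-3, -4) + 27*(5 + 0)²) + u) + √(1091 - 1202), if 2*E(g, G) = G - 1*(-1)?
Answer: 3371/2 + I*√111 ≈ 1685.5 + 10.536*I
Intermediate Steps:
E(g, G) = ½ + G/2 (E(g, G) = (G - 1*(-1))/2 = (G + 1)/2 = (1 + G)/2 = ½ + G/2)
u = 1012
((E(-3, -4) + 27*(5 + 0)²) + u) + √(1091 - 1202) = (((½ + (½)*(-4)) + 27*(5 + 0)²) + 1012) + √(1091 - 1202) = (((½ - 2) + 27*5²) + 1012) + √(-111) = ((-3/2 + 27*25) + 1012) + I*√111 = ((-3/2 + 675) + 1012) + I*√111 = (1347/2 + 1012) + I*√111 = 3371/2 + I*√111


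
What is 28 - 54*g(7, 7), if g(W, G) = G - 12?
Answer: 298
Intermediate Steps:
g(W, G) = -12 + G
28 - 54*g(7, 7) = 28 - 54*(-12 + 7) = 28 - 54*(-5) = 28 + 270 = 298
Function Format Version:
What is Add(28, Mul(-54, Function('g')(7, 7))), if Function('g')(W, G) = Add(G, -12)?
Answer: 298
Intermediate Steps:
Function('g')(W, G) = Add(-12, G)
Add(28, Mul(-54, Function('g')(7, 7))) = Add(28, Mul(-54, Add(-12, 7))) = Add(28, Mul(-54, -5)) = Add(28, 270) = 298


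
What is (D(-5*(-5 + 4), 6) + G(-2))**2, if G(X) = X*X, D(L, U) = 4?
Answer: 64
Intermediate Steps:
G(X) = X**2
(D(-5*(-5 + 4), 6) + G(-2))**2 = (4 + (-2)**2)**2 = (4 + 4)**2 = 8**2 = 64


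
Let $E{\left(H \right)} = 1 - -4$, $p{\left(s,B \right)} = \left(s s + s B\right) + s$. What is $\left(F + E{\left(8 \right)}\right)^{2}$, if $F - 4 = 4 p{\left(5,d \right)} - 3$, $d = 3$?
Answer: $34596$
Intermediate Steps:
$p{\left(s,B \right)} = s + s^{2} + B s$ ($p{\left(s,B \right)} = \left(s^{2} + B s\right) + s = s + s^{2} + B s$)
$E{\left(H \right)} = 5$ ($E{\left(H \right)} = 1 + 4 = 5$)
$F = 181$ ($F = 4 - \left(3 - 4 \cdot 5 \left(1 + 3 + 5\right)\right) = 4 - \left(3 - 4 \cdot 5 \cdot 9\right) = 4 + \left(4 \cdot 45 - 3\right) = 4 + \left(180 - 3\right) = 4 + 177 = 181$)
$\left(F + E{\left(8 \right)}\right)^{2} = \left(181 + 5\right)^{2} = 186^{2} = 34596$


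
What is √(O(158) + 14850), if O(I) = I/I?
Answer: √14851 ≈ 121.86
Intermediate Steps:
O(I) = 1
√(O(158) + 14850) = √(1 + 14850) = √14851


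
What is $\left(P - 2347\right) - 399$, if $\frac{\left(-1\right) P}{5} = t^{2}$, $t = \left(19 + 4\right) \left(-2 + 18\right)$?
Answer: $-679866$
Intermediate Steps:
$t = 368$ ($t = 23 \cdot 16 = 368$)
$P = -677120$ ($P = - 5 \cdot 368^{2} = \left(-5\right) 135424 = -677120$)
$\left(P - 2347\right) - 399 = \left(-677120 - 2347\right) - 399 = -679467 - 399 = -679866$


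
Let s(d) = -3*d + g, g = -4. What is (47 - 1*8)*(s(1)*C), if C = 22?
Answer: -6006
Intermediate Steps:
s(d) = -4 - 3*d (s(d) = -3*d - 4 = -4 - 3*d)
(47 - 1*8)*(s(1)*C) = (47 - 1*8)*((-4 - 3*1)*22) = (47 - 8)*((-4 - 3)*22) = 39*(-7*22) = 39*(-154) = -6006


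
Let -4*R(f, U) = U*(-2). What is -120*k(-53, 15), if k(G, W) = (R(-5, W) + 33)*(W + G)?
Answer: 184680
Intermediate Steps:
R(f, U) = U/2 (R(f, U) = -U*(-2)/4 = -(-1)*U/2 = U/2)
k(G, W) = (33 + W/2)*(G + W) (k(G, W) = (W/2 + 33)*(W + G) = (33 + W/2)*(G + W))
-120*k(-53, 15) = -120*((½)*15² + 33*(-53) + 33*15 + (½)*(-53)*15) = -120*((½)*225 - 1749 + 495 - 795/2) = -120*(225/2 - 1749 + 495 - 795/2) = -120*(-1539) = 184680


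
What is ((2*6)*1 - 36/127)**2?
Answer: 2214144/16129 ≈ 137.28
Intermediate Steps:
((2*6)*1 - 36/127)**2 = (12*1 - 36*1/127)**2 = (12 - 36/127)**2 = (1488/127)**2 = 2214144/16129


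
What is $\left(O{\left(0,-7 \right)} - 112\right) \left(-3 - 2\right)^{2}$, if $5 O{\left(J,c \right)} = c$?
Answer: $-2835$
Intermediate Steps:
$O{\left(J,c \right)} = \frac{c}{5}$
$\left(O{\left(0,-7 \right)} - 112\right) \left(-3 - 2\right)^{2} = \left(\frac{1}{5} \left(-7\right) - 112\right) \left(-3 - 2\right)^{2} = \left(- \frac{7}{5} - 112\right) \left(-5\right)^{2} = \left(- \frac{567}{5}\right) 25 = -2835$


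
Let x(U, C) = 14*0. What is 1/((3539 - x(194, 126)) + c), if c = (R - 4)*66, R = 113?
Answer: 1/10733 ≈ 9.3171e-5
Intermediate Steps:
x(U, C) = 0
c = 7194 (c = (113 - 4)*66 = 109*66 = 7194)
1/((3539 - x(194, 126)) + c) = 1/((3539 - 1*0) + 7194) = 1/((3539 + 0) + 7194) = 1/(3539 + 7194) = 1/10733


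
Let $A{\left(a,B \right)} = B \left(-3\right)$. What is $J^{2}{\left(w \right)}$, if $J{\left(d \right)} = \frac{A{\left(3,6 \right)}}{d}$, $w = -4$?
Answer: $\frac{81}{4} \approx 20.25$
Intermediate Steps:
$A{\left(a,B \right)} = - 3 B$
$J{\left(d \right)} = - \frac{18}{d}$ ($J{\left(d \right)} = \frac{\left(-3\right) 6}{d} = - \frac{18}{d}$)
$J^{2}{\left(w \right)} = \left(- \frac{18}{-4}\right)^{2} = \left(\left(-18\right) \left(- \frac{1}{4}\right)\right)^{2} = \left(\frac{9}{2}\right)^{2} = \frac{81}{4}$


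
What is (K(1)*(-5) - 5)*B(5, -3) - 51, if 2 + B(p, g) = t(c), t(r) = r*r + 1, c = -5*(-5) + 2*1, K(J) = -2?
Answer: 3589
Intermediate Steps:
c = 27 (c = 25 + 2 = 27)
t(r) = 1 + r**2 (t(r) = r**2 + 1 = 1 + r**2)
B(p, g) = 728 (B(p, g) = -2 + (1 + 27**2) = -2 + (1 + 729) = -2 + 730 = 728)
(K(1)*(-5) - 5)*B(5, -3) - 51 = (-2*(-5) - 5)*728 - 51 = (10 - 5)*728 - 51 = 5*728 - 51 = 3640 - 51 = 3589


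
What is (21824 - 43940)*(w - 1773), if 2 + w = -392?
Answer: 47925372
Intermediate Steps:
w = -394 (w = -2 - 392 = -394)
(21824 - 43940)*(w - 1773) = (21824 - 43940)*(-394 - 1773) = -22116*(-2167) = 47925372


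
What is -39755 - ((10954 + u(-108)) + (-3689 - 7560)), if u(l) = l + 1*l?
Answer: -39244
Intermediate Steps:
u(l) = 2*l (u(l) = l + l = 2*l)
-39755 - ((10954 + u(-108)) + (-3689 - 7560)) = -39755 - ((10954 + 2*(-108)) + (-3689 - 7560)) = -39755 - ((10954 - 216) - 11249) = -39755 - (10738 - 11249) = -39755 - 1*(-511) = -39755 + 511 = -39244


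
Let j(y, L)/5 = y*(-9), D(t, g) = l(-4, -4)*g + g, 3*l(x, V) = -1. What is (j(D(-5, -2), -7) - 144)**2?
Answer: 7056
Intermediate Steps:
l(x, V) = -1/3 (l(x, V) = (1/3)*(-1) = -1/3)
D(t, g) = 2*g/3 (D(t, g) = -g/3 + g = 2*g/3)
j(y, L) = -45*y (j(y, L) = 5*(y*(-9)) = 5*(-9*y) = -45*y)
(j(D(-5, -2), -7) - 144)**2 = (-30*(-2) - 144)**2 = (-45*(-4/3) - 144)**2 = (60 - 144)**2 = (-84)**2 = 7056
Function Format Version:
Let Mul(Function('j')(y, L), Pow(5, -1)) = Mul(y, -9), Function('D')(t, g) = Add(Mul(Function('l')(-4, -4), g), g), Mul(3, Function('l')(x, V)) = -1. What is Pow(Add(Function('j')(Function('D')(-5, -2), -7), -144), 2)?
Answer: 7056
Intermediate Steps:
Function('l')(x, V) = Rational(-1, 3) (Function('l')(x, V) = Mul(Rational(1, 3), -1) = Rational(-1, 3))
Function('D')(t, g) = Mul(Rational(2, 3), g) (Function('D')(t, g) = Add(Mul(Rational(-1, 3), g), g) = Mul(Rational(2, 3), g))
Function('j')(y, L) = Mul(-45, y) (Function('j')(y, L) = Mul(5, Mul(y, -9)) = Mul(5, Mul(-9, y)) = Mul(-45, y))
Pow(Add(Function('j')(Function('D')(-5, -2), -7), -144), 2) = Pow(Add(Mul(-45, Mul(Rational(2, 3), -2)), -144), 2) = Pow(Add(Mul(-45, Rational(-4, 3)), -144), 2) = Pow(Add(60, -144), 2) = Pow(-84, 2) = 7056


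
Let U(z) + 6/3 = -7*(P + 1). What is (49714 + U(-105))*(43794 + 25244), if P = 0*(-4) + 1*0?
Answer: 3431533790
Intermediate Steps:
P = 0 (P = 0 + 0 = 0)
U(z) = -9 (U(z) = -2 - 7*(0 + 1) = -2 - 7*1 = -2 - 7 = -9)
(49714 + U(-105))*(43794 + 25244) = (49714 - 9)*(43794 + 25244) = 49705*69038 = 3431533790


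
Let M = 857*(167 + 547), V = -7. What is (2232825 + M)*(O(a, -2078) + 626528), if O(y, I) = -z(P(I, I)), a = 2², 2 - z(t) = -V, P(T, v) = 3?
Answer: 1782312835359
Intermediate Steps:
z(t) = -5 (z(t) = 2 - (-1)*(-7) = 2 - 1*7 = 2 - 7 = -5)
a = 4
O(y, I) = 5 (O(y, I) = -1*(-5) = 5)
M = 611898 (M = 857*714 = 611898)
(2232825 + M)*(O(a, -2078) + 626528) = (2232825 + 611898)*(5 + 626528) = 2844723*626533 = 1782312835359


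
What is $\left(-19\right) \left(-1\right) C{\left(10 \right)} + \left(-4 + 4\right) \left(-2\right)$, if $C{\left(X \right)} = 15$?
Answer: $285$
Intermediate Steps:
$\left(-19\right) \left(-1\right) C{\left(10 \right)} + \left(-4 + 4\right) \left(-2\right) = \left(-19\right) \left(-1\right) 15 + \left(-4 + 4\right) \left(-2\right) = 19 \cdot 15 + 0 \left(-2\right) = 285 + 0 = 285$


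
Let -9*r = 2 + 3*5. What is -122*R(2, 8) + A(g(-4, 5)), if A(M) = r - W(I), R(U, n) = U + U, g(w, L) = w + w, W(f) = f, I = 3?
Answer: -4436/9 ≈ -492.89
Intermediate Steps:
g(w, L) = 2*w
R(U, n) = 2*U
r = -17/9 (r = -(2 + 3*5)/9 = -(2 + 15)/9 = -1/9*17 = -17/9 ≈ -1.8889)
A(M) = -44/9 (A(M) = -17/9 - 1*3 = -17/9 - 3 = -44/9)
-122*R(2, 8) + A(g(-4, 5)) = -244*2 - 44/9 = -122*4 - 44/9 = -488 - 44/9 = -4436/9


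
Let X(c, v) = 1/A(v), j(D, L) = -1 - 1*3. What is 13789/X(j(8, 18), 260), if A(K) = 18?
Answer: 248202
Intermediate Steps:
j(D, L) = -4 (j(D, L) = -1 - 3 = -4)
X(c, v) = 1/18
13789/X(j(8, 18), 260) = 13789/(1/18) = 13789*18 = 248202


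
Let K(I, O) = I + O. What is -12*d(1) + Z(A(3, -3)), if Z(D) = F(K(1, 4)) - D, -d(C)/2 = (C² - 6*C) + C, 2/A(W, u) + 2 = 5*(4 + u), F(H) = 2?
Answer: -284/3 ≈ -94.667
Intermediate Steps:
A(W, u) = 2/(18 + 5*u) (A(W, u) = 2/(-2 + 5*(4 + u)) = 2/(-2 + (20 + 5*u)) = 2/(18 + 5*u))
d(C) = -2*C² + 10*C (d(C) = -2*((C² - 6*C) + C) = -2*(C² - 5*C) = -2*C² + 10*C)
Z(D) = 2 - D
-12*d(1) + Z(A(3, -3)) = -24*(5 - 1*1) + (2 - 2/(18 + 5*(-3))) = -24*(5 - 1) + (2 - 2/(18 - 15)) = -24*4 + (2 - 2/3) = -12*8 + (2 - 2/3) = -96 + (2 - 1*⅔) = -96 + (2 - ⅔) = -96 + 4/3 = -284/3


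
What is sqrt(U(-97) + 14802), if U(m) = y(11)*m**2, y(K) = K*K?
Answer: sqrt(1153291) ≈ 1073.9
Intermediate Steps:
y(K) = K**2
U(m) = 121*m**2 (U(m) = 11**2*m**2 = 121*m**2)
sqrt(U(-97) + 14802) = sqrt(121*(-97)**2 + 14802) = sqrt(121*9409 + 14802) = sqrt(1138489 + 14802) = sqrt(1153291)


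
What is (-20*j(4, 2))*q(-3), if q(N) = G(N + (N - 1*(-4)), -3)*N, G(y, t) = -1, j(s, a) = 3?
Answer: -180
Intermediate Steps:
q(N) = -N
(-20*j(4, 2))*q(-3) = (-20*3)*(-1*(-3)) = -60*3 = -180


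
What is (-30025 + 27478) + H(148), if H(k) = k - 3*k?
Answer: -2843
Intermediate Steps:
H(k) = -2*k
(-30025 + 27478) + H(148) = (-30025 + 27478) - 2*148 = -2547 - 296 = -2843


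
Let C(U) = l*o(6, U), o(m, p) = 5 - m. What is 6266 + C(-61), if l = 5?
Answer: 6261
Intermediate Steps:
C(U) = -5 (C(U) = 5*(5 - 1*6) = 5*(5 - 6) = 5*(-1) = -5)
6266 + C(-61) = 6266 - 5 = 6261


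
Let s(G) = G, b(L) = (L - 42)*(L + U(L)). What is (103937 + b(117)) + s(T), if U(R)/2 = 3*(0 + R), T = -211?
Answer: 165151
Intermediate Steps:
U(R) = 6*R (U(R) = 2*(3*(0 + R)) = 2*(3*R) = 6*R)
b(L) = 7*L*(-42 + L) (b(L) = (L - 42)*(L + 6*L) = (-42 + L)*(7*L) = 7*L*(-42 + L))
(103937 + b(117)) + s(T) = (103937 + 7*117*(-42 + 117)) - 211 = (103937 + 7*117*75) - 211 = (103937 + 61425) - 211 = 165362 - 211 = 165151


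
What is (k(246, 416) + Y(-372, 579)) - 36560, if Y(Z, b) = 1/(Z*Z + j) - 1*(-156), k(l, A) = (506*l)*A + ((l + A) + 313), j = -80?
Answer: 7156759968449/138304 ≈ 5.1747e+7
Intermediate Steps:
k(l, A) = 313 + A + l + 506*A*l (k(l, A) = 506*A*l + ((A + l) + 313) = 506*A*l + (313 + A + l) = 313 + A + l + 506*A*l)
Y(Z, b) = 156 + 1/(-80 + Z²) (Y(Z, b) = 1/(Z*Z - 80) - 1*(-156) = 1/(Z² - 80) + 156 = 1/(-80 + Z²) + 156 = 156 + 1/(-80 + Z²))
(k(246, 416) + Y(-372, 579)) - 36560 = ((313 + 416 + 246 + 506*416*246) + (-12479 + 156*(-372)²)/(-80 + (-372)²)) - 36560 = ((313 + 416 + 246 + 51782016) + (-12479 + 156*138384)/(-80 + 138384)) - 36560 = (51782991 + (-12479 + 21587904)/138304) - 36560 = (51782991 + (1/138304)*21575425) - 36560 = (51782991 + 21575425/138304) - 36560 = 7161816362689/138304 - 36560 = 7156759968449/138304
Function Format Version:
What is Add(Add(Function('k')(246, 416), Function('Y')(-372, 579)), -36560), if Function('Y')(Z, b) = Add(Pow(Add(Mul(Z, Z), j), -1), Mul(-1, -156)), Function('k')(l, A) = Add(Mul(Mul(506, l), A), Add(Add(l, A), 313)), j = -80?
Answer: Rational(7156759968449, 138304) ≈ 5.1747e+7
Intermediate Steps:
Function('k')(l, A) = Add(313, A, l, Mul(506, A, l)) (Function('k')(l, A) = Add(Mul(506, A, l), Add(Add(A, l), 313)) = Add(Mul(506, A, l), Add(313, A, l)) = Add(313, A, l, Mul(506, A, l)))
Function('Y')(Z, b) = Add(156, Pow(Add(-80, Pow(Z, 2)), -1)) (Function('Y')(Z, b) = Add(Pow(Add(Mul(Z, Z), -80), -1), Mul(-1, -156)) = Add(Pow(Add(Pow(Z, 2), -80), -1), 156) = Add(Pow(Add(-80, Pow(Z, 2)), -1), 156) = Add(156, Pow(Add(-80, Pow(Z, 2)), -1)))
Add(Add(Function('k')(246, 416), Function('Y')(-372, 579)), -36560) = Add(Add(Add(313, 416, 246, Mul(506, 416, 246)), Mul(Pow(Add(-80, Pow(-372, 2)), -1), Add(-12479, Mul(156, Pow(-372, 2))))), -36560) = Add(Add(Add(313, 416, 246, 51782016), Mul(Pow(Add(-80, 138384), -1), Add(-12479, Mul(156, 138384)))), -36560) = Add(Add(51782991, Mul(Pow(138304, -1), Add(-12479, 21587904))), -36560) = Add(Add(51782991, Mul(Rational(1, 138304), 21575425)), -36560) = Add(Add(51782991, Rational(21575425, 138304)), -36560) = Add(Rational(7161816362689, 138304), -36560) = Rational(7156759968449, 138304)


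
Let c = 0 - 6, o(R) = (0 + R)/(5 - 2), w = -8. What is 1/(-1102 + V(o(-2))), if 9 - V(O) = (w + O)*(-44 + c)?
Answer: -3/4579 ≈ -0.00065516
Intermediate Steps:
o(R) = R/3
c = -6
V(O) = -391 + 50*O (V(O) = 9 - (-8 + O)*(-44 - 6) = 9 - (-8 + O)*(-50) = 9 - (400 - 50*O) = 9 + (-400 + 50*O) = -391 + 50*O)
1/(-1102 + V(o(-2))) = 1/(-1102 + (-391 + 50*((⅓)*(-2)))) = 1/(-1102 + (-391 + 50*(-⅔))) = 1/(-1102 + (-391 - 100/3)) = 1/(-1102 - 1273/3) = 1/(-4579/3) = -3/4579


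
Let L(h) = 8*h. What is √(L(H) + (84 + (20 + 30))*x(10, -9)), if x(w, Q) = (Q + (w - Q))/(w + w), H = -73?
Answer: I*√517 ≈ 22.738*I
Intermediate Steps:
x(w, Q) = ½ (x(w, Q) = w/((2*w)) = w*(1/(2*w)) = ½)
√(L(H) + (84 + (20 + 30))*x(10, -9)) = √(8*(-73) + (84 + (20 + 30))*(½)) = √(-584 + (84 + 50)*(½)) = √(-584 + 134*(½)) = √(-584 + 67) = √(-517) = I*√517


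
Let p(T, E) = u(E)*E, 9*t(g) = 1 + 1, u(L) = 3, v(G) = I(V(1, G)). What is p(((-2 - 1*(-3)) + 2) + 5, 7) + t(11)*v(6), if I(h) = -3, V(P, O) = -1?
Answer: 61/3 ≈ 20.333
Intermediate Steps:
v(G) = -3
t(g) = 2/9 (t(g) = (1 + 1)/9 = (1/9)*2 = 2/9)
p(T, E) = 3*E
p(((-2 - 1*(-3)) + 2) + 5, 7) + t(11)*v(6) = 3*7 + (2/9)*(-3) = 21 - 2/3 = 61/3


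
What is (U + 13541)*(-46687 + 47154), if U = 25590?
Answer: 18274177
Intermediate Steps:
(U + 13541)*(-46687 + 47154) = (25590 + 13541)*(-46687 + 47154) = 39131*467 = 18274177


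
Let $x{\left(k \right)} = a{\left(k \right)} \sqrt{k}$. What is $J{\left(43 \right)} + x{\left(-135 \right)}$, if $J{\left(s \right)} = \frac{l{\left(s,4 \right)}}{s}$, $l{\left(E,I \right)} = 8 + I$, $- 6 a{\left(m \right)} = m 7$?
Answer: $\frac{12}{43} + \frac{945 i \sqrt{15}}{2} \approx 0.27907 + 1830.0 i$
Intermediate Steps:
$a{\left(m \right)} = - \frac{7 m}{6}$ ($a{\left(m \right)} = - \frac{m 7}{6} = - \frac{7 m}{6}$)
$J{\left(s \right)} = \frac{12}{s}$ ($J{\left(s \right)} = \frac{8 + 4}{s} = \frac{12}{s}$)
$x{\left(k \right)} = - \frac{7 k^{\frac{3}{2}}}{6}$ ($x{\left(k \right)} = - \frac{7 k}{6} \sqrt{k} = - \frac{7 k^{\frac{3}{2}}}{6}$)
$J{\left(43 \right)} + x{\left(-135 \right)} = \frac{12}{43} - \frac{7 \left(-135\right)^{\frac{3}{2}}}{6} = 12 \cdot \frac{1}{43} - \frac{7 \left(- 405 i \sqrt{15}\right)}{6} = \frac{12}{43} + \frac{945 i \sqrt{15}}{2}$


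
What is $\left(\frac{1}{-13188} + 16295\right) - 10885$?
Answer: $\frac{71347079}{13188} \approx 5410.0$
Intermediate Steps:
$\left(\frac{1}{-13188} + 16295\right) - 10885 = \left(- \frac{1}{13188} + 16295\right) - 10885 = \frac{214898459}{13188} - 10885 = \frac{71347079}{13188}$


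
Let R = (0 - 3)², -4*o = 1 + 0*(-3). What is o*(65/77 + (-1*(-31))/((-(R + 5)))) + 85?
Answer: 52571/616 ≈ 85.343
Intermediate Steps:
o = -¼ (o = -(1 + 0*(-3))/4 = -(1 + 0)/4 = -¼*1 = -¼ ≈ -0.25000)
R = 9 (R = (-3)² = 9)
o*(65/77 + (-1*(-31))/((-(R + 5)))) + 85 = -(65/77 + (-1*(-31))/((-(9 + 5))))/4 + 85 = -(65*(1/77) + 31/((-1*14)))/4 + 85 = -(65/77 + 31/(-14))/4 + 85 = -(65/77 + 31*(-1/14))/4 + 85 = -(65/77 - 31/14)/4 + 85 = -¼*(-211/154) + 85 = 211/616 + 85 = 52571/616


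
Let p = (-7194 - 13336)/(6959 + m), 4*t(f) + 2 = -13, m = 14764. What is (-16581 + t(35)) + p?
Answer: -1441164217/86892 ≈ -16586.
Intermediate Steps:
t(f) = -15/4 (t(f) = -½ + (¼)*(-13) = -½ - 13/4 = -15/4)
p = -20530/21723 (p = (-7194 - 13336)/(6959 + 14764) = -20530/21723 ≈ -0.94508)
(-16581 + t(35)) + p = (-16581 - 15/4) - 20530/21723 = -66339/4 - 20530/21723 = -1441164217/86892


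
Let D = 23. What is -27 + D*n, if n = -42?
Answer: -993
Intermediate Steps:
-27 + D*n = -27 + 23*(-42) = -27 - 966 = -993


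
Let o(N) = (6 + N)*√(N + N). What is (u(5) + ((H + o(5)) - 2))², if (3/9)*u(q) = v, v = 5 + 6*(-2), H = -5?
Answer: 1994 - 616*√10 ≈ 46.037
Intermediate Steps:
v = -7 (v = 5 - 12 = -7)
o(N) = √2*√N*(6 + N) (o(N) = (6 + N)*√(2*N) = (6 + N)*(√2*√N) = √2*√N*(6 + N))
u(q) = -21 (u(q) = 3*(-7) = -21)
(u(5) + ((H + o(5)) - 2))² = (-21 + ((-5 + √2*√5*(6 + 5)) - 2))² = (-21 + ((-5 + √2*√5*11) - 2))² = (-21 + ((-5 + 11*√10) - 2))² = (-21 + (-7 + 11*√10))² = (-28 + 11*√10)²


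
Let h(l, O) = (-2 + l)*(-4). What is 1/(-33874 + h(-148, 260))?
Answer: -1/33274 ≈ -3.0053e-5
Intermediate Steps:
h(l, O) = 8 - 4*l
1/(-33874 + h(-148, 260)) = 1/(-33874 + (8 - 4*(-148))) = 1/(-33874 + (8 + 592)) = 1/(-33874 + 600) = 1/(-33274) = -1/33274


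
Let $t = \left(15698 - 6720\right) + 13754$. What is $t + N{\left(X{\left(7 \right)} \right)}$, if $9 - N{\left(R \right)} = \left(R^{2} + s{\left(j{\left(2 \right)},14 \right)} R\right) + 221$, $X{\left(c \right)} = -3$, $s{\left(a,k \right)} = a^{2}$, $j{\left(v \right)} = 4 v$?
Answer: $22703$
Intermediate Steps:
$N{\left(R \right)} = -212 - R^{2} - 64 R$ ($N{\left(R \right)} = 9 - \left(\left(R^{2} + \left(4 \cdot 2\right)^{2} R\right) + 221\right) = 9 - \left(\left(R^{2} + 8^{2} R\right) + 221\right) = 9 - \left(\left(R^{2} + 64 R\right) + 221\right) = 9 - \left(221 + R^{2} + 64 R\right) = -212 - R^{2} - 64 R$)
$t = 22732$ ($t = 8978 + 13754 = 22732$)
$t + N{\left(X{\left(7 \right)} \right)} = 22732 - 29 = 22703$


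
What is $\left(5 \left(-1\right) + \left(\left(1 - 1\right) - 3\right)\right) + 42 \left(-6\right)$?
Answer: $-260$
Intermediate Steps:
$\left(5 \left(-1\right) + \left(\left(1 - 1\right) - 3\right)\right) + 42 \left(-6\right) = \left(-5 + \left(\left(1 - 1\right) - 3\right)\right) - 252 = \left(-5 + \left(0 - 3\right)\right) - 252 = \left(-5 - 3\right) - 252 = -8 - 252 = -260$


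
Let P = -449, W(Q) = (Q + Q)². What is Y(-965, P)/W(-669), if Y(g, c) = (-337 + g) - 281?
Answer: -1583/1790244 ≈ -0.00088424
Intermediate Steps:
W(Q) = 4*Q² (W(Q) = (2*Q)² = 4*Q²)
Y(g, c) = -618 + g
Y(-965, P)/W(-669) = (-618 - 965)/((4*(-669)²)) = -1583/(4*447561) = -1583/1790244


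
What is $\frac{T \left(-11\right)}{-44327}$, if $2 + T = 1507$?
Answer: $\frac{16555}{44327} \approx 0.37347$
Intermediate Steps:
$T = 1505$ ($T = -2 + 1507 = 1505$)
$\frac{T \left(-11\right)}{-44327} = \frac{1505 \left(-11\right)}{-44327} = \left(-16555\right) \left(- \frac{1}{44327}\right) = \frac{16555}{44327}$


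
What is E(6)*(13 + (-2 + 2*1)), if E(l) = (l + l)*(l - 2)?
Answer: 624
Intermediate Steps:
E(l) = 2*l*(-2 + l) (E(l) = (2*l)*(-2 + l) = 2*l*(-2 + l))
E(6)*(13 + (-2 + 2*1)) = (2*6*(-2 + 6))*(13 + (-2 + 2*1)) = (2*6*4)*(13 + (-2 + 2)) = 48*(13 + 0) = 48*13 = 624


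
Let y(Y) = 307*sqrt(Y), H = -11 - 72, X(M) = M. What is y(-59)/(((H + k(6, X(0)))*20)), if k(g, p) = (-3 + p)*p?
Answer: -307*I*sqrt(59)/1660 ≈ -1.4205*I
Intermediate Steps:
k(g, p) = p*(-3 + p)
H = -83
y(-59)/(((H + k(6, X(0)))*20)) = (307*sqrt(-59))/(((-83 + 0*(-3 + 0))*20)) = (307*(I*sqrt(59)))/(((-83 + 0*(-3))*20)) = (307*I*sqrt(59))/(((-83 + 0)*20)) = (307*I*sqrt(59))/((-83*20)) = (307*I*sqrt(59))/(-1660) = (307*I*sqrt(59))*(-1/1660) = -307*I*sqrt(59)/1660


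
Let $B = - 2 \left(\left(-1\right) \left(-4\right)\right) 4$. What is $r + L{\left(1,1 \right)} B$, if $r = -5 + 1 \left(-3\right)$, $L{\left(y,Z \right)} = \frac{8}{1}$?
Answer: $-264$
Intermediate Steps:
$L{\left(y,Z \right)} = 8$ ($L{\left(y,Z \right)} = 8 \cdot 1 = 8$)
$r = -8$ ($r = -5 - 3 = -8$)
$B = -32$ ($B = \left(-2\right) 4 \cdot 4 = \left(-8\right) 4 = -32$)
$r + L{\left(1,1 \right)} B = -8 + 8 \left(-32\right) = -8 - 256 = -264$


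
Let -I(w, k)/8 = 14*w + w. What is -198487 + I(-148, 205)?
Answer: -180727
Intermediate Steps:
I(w, k) = -120*w (I(w, k) = -8*(14*w + w) = -120*w)
-198487 + I(-148, 205) = -198487 - 120*(-148) = -198487 + 17760 = -180727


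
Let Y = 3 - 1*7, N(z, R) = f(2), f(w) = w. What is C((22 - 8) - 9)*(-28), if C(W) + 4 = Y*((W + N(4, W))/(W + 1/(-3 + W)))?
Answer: 2800/11 ≈ 254.55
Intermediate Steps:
N(z, R) = 2
Y = -4 (Y = 3 - 7 = -4)
C(W) = -4 - 4*(2 + W)/(W + 1/(-3 + W)) (C(W) = -4 - 4*(W + 2)/(W + 1/(-3 + W)) = -4 - 4*(2 + W)/(W + 1/(-3 + W)))
C((22 - 8) - 9)*(-28) = (4*(5 - 2*((22 - 8) - 9)² + 4*((22 - 8) - 9))/(1 + ((22 - 8) - 9)² - 3*((22 - 8) - 9)))*(-28) = (4*(5 - 2*(14 - 9)² + 4*(14 - 9))/(1 + (14 - 9)² - 3*(14 - 9)))*(-28) = (4*(5 - 2*5² + 4*5)/(1 + 5² - 3*5))*(-28) = (4*(5 - 2*25 + 20)/(1 + 25 - 15))*(-28) = (4*(5 - 50 + 20)/11)*(-28) = (4*(1/11)*(-25))*(-28) = -100/11*(-28) = 2800/11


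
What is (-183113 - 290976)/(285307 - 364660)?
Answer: 474089/79353 ≈ 5.9744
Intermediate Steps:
(-183113 - 290976)/(285307 - 364660) = -474089/(-79353) = -474089*(-1/79353) = 474089/79353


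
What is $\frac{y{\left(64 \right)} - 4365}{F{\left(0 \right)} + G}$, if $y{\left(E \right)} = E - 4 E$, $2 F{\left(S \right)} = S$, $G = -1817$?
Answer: $\frac{4557}{1817} \approx 2.508$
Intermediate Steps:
$F{\left(S \right)} = \frac{S}{2}$
$y{\left(E \right)} = - 3 E$
$\frac{y{\left(64 \right)} - 4365}{F{\left(0 \right)} + G} = \frac{\left(-3\right) 64 - 4365}{\frac{1}{2} \cdot 0 - 1817} = \frac{-192 - 4365}{0 - 1817} = - \frac{4557}{-1817} = \left(-4557\right) \left(- \frac{1}{1817}\right) = \frac{4557}{1817}$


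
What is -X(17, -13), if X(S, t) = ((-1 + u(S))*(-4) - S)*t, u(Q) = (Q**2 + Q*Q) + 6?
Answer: -30537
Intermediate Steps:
u(Q) = 6 + 2*Q**2 (u(Q) = (Q**2 + Q**2) + 6 = 2*Q**2 + 6 = 6 + 2*Q**2)
X(S, t) = t*(-20 - S - 8*S**2) (X(S, t) = ((-1 + (6 + 2*S**2))*(-4) - S)*t = ((5 + 2*S**2)*(-4) - S)*t = ((-20 - 8*S**2) - S)*t = (-20 - S - 8*S**2)*t = t*(-20 - S - 8*S**2))
-X(17, -13) = -(-1)*(-13)*(20 + 17 + 8*17**2) = -(-1)*(-13)*(20 + 17 + 8*289) = -(-1)*(-13)*(20 + 17 + 2312) = -(-1)*(-13)*2349 = -1*30537 = -30537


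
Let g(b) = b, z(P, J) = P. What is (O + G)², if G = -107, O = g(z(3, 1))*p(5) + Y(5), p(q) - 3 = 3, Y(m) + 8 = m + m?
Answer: 7569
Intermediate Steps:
Y(m) = -8 + 2*m (Y(m) = -8 + (m + m) = -8 + 2*m)
p(q) = 6 (p(q) = 3 + 3 = 6)
O = 20 (O = 3*6 + (-8 + 2*5) = 18 + (-8 + 10) = 18 + 2 = 20)
(O + G)² = (20 - 107)² = (-87)² = 7569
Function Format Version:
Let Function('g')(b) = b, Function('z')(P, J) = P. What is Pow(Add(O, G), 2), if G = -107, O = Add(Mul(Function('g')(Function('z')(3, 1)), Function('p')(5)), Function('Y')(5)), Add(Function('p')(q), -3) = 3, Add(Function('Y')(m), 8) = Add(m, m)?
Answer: 7569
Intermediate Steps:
Function('Y')(m) = Add(-8, Mul(2, m)) (Function('Y')(m) = Add(-8, Add(m, m)) = Add(-8, Mul(2, m)))
Function('p')(q) = 6 (Function('p')(q) = Add(3, 3) = 6)
O = 20 (O = Add(Mul(3, 6), Add(-8, Mul(2, 5))) = Add(18, Add(-8, 10)) = Add(18, 2) = 20)
Pow(Add(O, G), 2) = Pow(Add(20, -107), 2) = Pow(-87, 2) = 7569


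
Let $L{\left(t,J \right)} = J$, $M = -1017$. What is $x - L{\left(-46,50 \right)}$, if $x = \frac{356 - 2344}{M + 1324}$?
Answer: $- \frac{17338}{307} \approx -56.476$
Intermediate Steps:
$x = - \frac{1988}{307}$ ($x = \frac{356 - 2344}{-1017 + 1324} = - \frac{1988}{307} \approx -6.4756$)
$x - L{\left(-46,50 \right)} = - \frac{1988}{307} - 50 = - \frac{17338}{307}$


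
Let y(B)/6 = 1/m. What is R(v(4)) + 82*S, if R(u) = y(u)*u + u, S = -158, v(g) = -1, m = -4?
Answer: -25911/2 ≈ -12956.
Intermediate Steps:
y(B) = -3/2 (y(B) = 6/(-4) = 6*(-¼) = -3/2)
R(u) = -u/2 (R(u) = -3*u/2 + u = -u/2)
R(v(4)) + 82*S = -½*(-1) + 82*(-158) = ½ - 12956 = -25911/2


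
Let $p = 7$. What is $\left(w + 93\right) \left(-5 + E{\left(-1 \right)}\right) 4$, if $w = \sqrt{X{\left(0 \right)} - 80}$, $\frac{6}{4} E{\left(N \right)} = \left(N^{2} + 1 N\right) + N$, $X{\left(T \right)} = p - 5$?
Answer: $-2108 - \frac{68 i \sqrt{78}}{3} \approx -2108.0 - 200.19 i$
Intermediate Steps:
$X{\left(T \right)} = 2$ ($X{\left(T \right)} = 7 - 5 = 2$)
$E{\left(N \right)} = \frac{2 N^{2}}{3} + \frac{4 N}{3}$ ($E{\left(N \right)} = \frac{2 \left(\left(N^{2} + 1 N\right) + N\right)}{3} = \frac{2 \left(\left(N^{2} + N\right) + N\right)}{3} = \frac{2 \left(\left(N + N^{2}\right) + N\right)}{3} = \frac{2 \left(N^{2} + 2 N\right)}{3} = \frac{2 N^{2}}{3} + \frac{4 N}{3}$)
$w = i \sqrt{78}$ ($w = \sqrt{2 - 80} = \sqrt{-78} = i \sqrt{78} \approx 8.8318 i$)
$\left(w + 93\right) \left(-5 + E{\left(-1 \right)}\right) 4 = \left(i \sqrt{78} + 93\right) \left(-5 + \frac{2}{3} \left(-1\right) \left(2 - 1\right)\right) 4 = \left(93 + i \sqrt{78}\right) \left(-5 + \frac{2}{3} \left(-1\right) 1\right) 4 = \left(93 + i \sqrt{78}\right) \left(-5 - \frac{2}{3}\right) 4 = \left(93 + i \sqrt{78}\right) \left(\left(- \frac{17}{3}\right) 4\right) = \left(93 + i \sqrt{78}\right) \left(- \frac{68}{3}\right) = -2108 - \frac{68 i \sqrt{78}}{3}$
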